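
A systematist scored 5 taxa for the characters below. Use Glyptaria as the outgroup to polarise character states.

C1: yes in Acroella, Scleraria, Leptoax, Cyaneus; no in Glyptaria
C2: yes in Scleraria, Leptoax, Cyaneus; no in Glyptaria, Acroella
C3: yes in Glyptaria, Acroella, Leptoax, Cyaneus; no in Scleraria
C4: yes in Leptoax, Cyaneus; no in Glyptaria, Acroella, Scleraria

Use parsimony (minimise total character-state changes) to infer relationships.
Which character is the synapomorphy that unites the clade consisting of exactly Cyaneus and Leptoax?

Character polarity is set by the outgroup: the derived state is whichever differs from the outgroup's state, so for C3 the derived state is 'no', and for the remaining characters it is 'yes'.
C1 (derived state 'yes') is shared by all ingroup taxa — unites the whole ingroup.
Only Cyaneus, Leptoax, and Scleraria show the derived state 'yes' for C2, supporting them as a clade.
C3 (derived state 'no') is unique to Scleraria (autapomorphy; uninformative for grouping).
C4 (derived state 'yes') is shared by Cyaneus and Leptoax — a synapomorphy uniting that clade.
Most parsimonious ingroup topology: (Acroella,(Scleraria,(Leptoax,Cyaneus))).
The clade {Cyaneus, Leptoax} is supported by C4: its derived state 'yes' occurs in exactly those taxa and in no other taxon (including the outgroup).

C4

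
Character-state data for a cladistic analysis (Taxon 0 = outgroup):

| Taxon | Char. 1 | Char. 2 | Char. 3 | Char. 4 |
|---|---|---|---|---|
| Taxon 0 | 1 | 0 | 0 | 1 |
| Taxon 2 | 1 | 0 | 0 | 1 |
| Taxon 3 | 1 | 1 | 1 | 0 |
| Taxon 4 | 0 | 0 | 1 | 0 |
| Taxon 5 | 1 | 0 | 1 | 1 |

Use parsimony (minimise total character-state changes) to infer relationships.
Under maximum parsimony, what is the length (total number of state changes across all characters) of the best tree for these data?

Character polarity is set by the outgroup: the derived state is whichever differs from the outgroup's state, so for Char. 1, Char. 4 the derived state is '0', and for the remaining characters it is '1'.
Char. 1 (derived state '0') is unique to Taxon 4 (autapomorphy; uninformative for grouping).
Char. 2 (derived state '1') is unique to Taxon 3 (autapomorphy; uninformative for grouping).
Char. 3 (derived state '1') is shared by Taxon 3, Taxon 4, and Taxon 5 — a synapomorphy uniting that clade.
Char. 4: derived state '0' in Taxon 3 and Taxon 4 only — synapomorphy for {Taxon 3, Taxon 4}.
Most parsimonious ingroup topology: (Taxon 2,((Taxon 3,Taxon 4),Taxon 5)).
Changes per character on this tree: Char. 1: 1; Char. 2: 1; Char. 3: 1; Char. 4: 1.
Total = 4.

4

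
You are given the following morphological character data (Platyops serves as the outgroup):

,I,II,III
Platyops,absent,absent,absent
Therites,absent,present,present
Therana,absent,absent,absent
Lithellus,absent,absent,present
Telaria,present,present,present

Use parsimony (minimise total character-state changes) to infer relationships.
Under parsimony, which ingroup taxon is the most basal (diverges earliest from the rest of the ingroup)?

The outgroup has state 'absent' for every character, so 'present' is the derived state throughout.
I: derived state 'present' in Telaria only — an autapomorphy, so it tells us nothing about relationships among taxa.
II: derived state 'present' in Telaria and Therites only — synapomorphy for {Telaria, Therites}.
III: derived state 'present' in Lithellus, Telaria, and Therites only — synapomorphy for {Lithellus, Telaria, Therites}.
Most parsimonious ingroup topology: (((Therites,Telaria),Lithellus),Therana).
Therana is sister to the clade containing all other ingroup taxa, so it is the earliest-diverging (most basal) ingroup lineage.

Therana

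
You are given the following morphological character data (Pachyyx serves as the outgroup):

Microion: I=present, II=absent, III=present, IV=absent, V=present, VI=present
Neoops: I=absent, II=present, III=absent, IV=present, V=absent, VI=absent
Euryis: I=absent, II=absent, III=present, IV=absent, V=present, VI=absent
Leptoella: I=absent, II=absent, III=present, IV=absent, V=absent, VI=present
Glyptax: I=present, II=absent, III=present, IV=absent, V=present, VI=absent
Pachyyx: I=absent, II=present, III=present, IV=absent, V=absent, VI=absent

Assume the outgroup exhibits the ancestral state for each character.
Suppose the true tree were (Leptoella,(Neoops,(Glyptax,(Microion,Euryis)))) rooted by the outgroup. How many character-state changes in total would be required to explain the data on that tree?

9

Map each character onto (Leptoella,(Neoops,(Glyptax,(Microion,Euryis)))) (rooted by Pachyyx) and count the minimum state changes it requires (Fitch parsimony):
I: 2; II: 2; III: 1; IV: 1; V: 1; VI: 2.
Total tree length = 9.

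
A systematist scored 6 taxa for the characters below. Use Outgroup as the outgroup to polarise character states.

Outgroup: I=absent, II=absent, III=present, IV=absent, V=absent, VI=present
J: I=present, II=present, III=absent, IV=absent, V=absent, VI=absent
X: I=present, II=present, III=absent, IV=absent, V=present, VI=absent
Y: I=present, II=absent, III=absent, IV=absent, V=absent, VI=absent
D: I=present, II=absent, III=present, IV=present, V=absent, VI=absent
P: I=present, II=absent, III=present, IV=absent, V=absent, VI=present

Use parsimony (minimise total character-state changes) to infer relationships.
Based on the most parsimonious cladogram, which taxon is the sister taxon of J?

Character polarity is set by the outgroup: the derived state is whichever differs from the outgroup's state, so for III, VI the derived state is 'absent', and for the remaining characters it is 'present'.
All ingroup taxa share the derived state 'present' for I; it defines the ingroup but does not resolve relationships within it.
II: derived state 'present' in J and X only — synapomorphy for {J, X}.
Only J, X, and Y show the derived state 'absent' for III, supporting them as a clade.
IV (derived state 'present') is unique to D (autapomorphy; uninformative for grouping).
V: derived state 'present' in X only — an autapomorphy, so it tells us nothing about relationships among taxa.
VI: derived state 'absent' in D, J, X, and Y only — synapomorphy for {D, J, X, Y}.
Most parsimonious ingroup topology: ((((J,X),Y),D),P).
J and X form a cherry on this tree, so they are sister taxa.

X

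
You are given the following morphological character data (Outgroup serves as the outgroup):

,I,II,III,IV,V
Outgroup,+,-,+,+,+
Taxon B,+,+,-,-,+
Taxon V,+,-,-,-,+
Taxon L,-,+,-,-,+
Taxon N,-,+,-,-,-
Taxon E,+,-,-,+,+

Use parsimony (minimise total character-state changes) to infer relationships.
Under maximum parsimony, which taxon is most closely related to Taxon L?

Taxon N

Character polarity is set by the outgroup: the derived state is whichever differs from the outgroup's state, so for I, III, IV, V the derived state is '-', and for the remaining characters it is '+'.
I: derived state '-' in Taxon L and Taxon N only — synapomorphy for {Taxon L, Taxon N}.
II: derived state '+' in Taxon B, Taxon L, and Taxon N only — synapomorphy for {Taxon B, Taxon L, Taxon N}.
III (derived state '-') is shared by all ingroup taxa — unites the whole ingroup.
IV (derived state '-') is shared by Taxon B, Taxon L, Taxon N, and Taxon V — a synapomorphy uniting that clade.
V (derived state '-') is unique to Taxon N (autapomorphy; uninformative for grouping).
Most parsimonious ingroup topology: (((Taxon B,(Taxon L,Taxon N)),Taxon V),Taxon E).
Taxon L and Taxon N form a cherry on this tree, so they are sister taxa.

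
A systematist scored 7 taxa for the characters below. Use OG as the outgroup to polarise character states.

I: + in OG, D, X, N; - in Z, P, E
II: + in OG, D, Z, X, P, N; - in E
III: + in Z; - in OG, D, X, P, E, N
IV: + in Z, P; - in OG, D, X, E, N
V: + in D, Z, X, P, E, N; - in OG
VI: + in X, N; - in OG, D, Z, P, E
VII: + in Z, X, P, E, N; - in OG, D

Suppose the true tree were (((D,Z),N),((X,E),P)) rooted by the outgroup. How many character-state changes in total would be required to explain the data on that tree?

12

Map each character onto (((D,Z),N),((X,E),P)) (rooted by OG) and count the minimum state changes it requires (Fitch parsimony):
I: 3; II: 1; III: 1; IV: 2; V: 1; VI: 2; VII: 2.
Total tree length = 12.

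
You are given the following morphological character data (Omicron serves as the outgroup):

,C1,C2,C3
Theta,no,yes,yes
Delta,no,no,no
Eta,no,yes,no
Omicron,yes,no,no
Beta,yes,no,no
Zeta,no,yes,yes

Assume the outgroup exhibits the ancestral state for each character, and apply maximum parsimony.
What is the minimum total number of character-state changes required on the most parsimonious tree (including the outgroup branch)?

Character polarity is set by the outgroup: the derived state is whichever differs from the outgroup's state, so for C1 the derived state is 'no', and for the remaining characters it is 'yes'.
C1: derived state 'no' in Delta, Eta, Theta, and Zeta only — synapomorphy for {Delta, Eta, Theta, Zeta}.
C2: derived state 'yes' in Eta, Theta, and Zeta only — synapomorphy for {Eta, Theta, Zeta}.
C3 (derived state 'yes') is shared by Theta and Zeta — a synapomorphy uniting that clade.
Most parsimonious ingroup topology: ((Delta,(Eta,(Theta,Zeta))),Beta).
Changes per character on this tree: C1: 1; C2: 1; C3: 1.
Total = 3.

3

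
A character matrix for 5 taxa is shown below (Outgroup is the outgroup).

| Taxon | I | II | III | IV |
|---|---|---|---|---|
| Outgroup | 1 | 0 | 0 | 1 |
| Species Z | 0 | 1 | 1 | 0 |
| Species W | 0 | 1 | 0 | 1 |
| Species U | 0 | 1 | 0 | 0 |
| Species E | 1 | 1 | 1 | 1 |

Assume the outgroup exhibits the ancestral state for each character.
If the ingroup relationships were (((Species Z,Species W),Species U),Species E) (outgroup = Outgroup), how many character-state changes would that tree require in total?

Map each character onto (((Species Z,Species W),Species U),Species E) (rooted by Outgroup) and count the minimum state changes it requires (Fitch parsimony):
I: 1; II: 1; III: 2; IV: 2.
Total tree length = 6.

6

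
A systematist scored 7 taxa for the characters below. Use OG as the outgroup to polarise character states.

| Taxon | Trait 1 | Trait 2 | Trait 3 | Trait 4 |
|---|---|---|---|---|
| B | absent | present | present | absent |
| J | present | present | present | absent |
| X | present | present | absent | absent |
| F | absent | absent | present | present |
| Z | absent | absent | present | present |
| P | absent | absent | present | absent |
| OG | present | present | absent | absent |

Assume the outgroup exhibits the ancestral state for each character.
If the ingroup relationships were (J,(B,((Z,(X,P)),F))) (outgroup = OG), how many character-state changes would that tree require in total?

8

Map each character onto (J,(B,((Z,(X,P)),F))) (rooted by OG) and count the minimum state changes it requires (Fitch parsimony):
Trait 1: 2; Trait 2: 2; Trait 3: 2; Trait 4: 2.
Total tree length = 8.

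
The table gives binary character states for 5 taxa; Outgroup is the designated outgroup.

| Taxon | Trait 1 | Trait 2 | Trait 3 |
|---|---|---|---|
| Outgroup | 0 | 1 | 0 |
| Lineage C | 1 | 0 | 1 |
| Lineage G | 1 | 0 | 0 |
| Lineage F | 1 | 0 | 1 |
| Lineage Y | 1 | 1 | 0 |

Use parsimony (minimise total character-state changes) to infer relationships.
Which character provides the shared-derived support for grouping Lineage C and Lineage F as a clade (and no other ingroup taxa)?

Trait 3

Character polarity is set by the outgroup: the derived state is whichever differs from the outgroup's state, so for Trait 2 the derived state is '0', and for the remaining characters it is '1'.
Trait 1 (derived state '1') is shared by all ingroup taxa — unites the whole ingroup.
Only Lineage C, Lineage F, and Lineage G show the derived state '0' for Trait 2, supporting them as a clade.
Trait 3 (derived state '1') is shared by Lineage C and Lineage F — a synapomorphy uniting that clade.
Most parsimonious ingroup topology: (((Lineage C,Lineage F),Lineage G),Lineage Y).
The clade {Lineage C, Lineage F} is supported by Trait 3: its derived state '1' occurs in exactly those taxa and in no other taxon (including the outgroup).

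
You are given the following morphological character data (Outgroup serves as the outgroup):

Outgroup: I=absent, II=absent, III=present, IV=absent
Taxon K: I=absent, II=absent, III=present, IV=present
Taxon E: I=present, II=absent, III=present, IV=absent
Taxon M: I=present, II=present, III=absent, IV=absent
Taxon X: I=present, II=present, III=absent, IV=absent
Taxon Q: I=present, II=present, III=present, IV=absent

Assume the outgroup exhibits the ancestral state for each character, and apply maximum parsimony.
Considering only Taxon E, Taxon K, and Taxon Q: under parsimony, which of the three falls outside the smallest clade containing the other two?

Character polarity is set by the outgroup: the derived state is whichever differs from the outgroup's state, so for III the derived state is 'absent', and for the remaining characters it is 'present'.
I (derived state 'present') is shared by Taxon E, Taxon M, Taxon Q, and Taxon X — a synapomorphy uniting that clade.
II (derived state 'present') is shared by Taxon M, Taxon Q, and Taxon X — a synapomorphy uniting that clade.
III: derived state 'absent' in Taxon M and Taxon X only — synapomorphy for {Taxon M, Taxon X}.
IV (derived state 'present') is unique to Taxon K (autapomorphy; uninformative for grouping).
Most parsimonious ingroup topology: (((Taxon Q,(Taxon M,Taxon X)),Taxon E),Taxon K).
Taxon Q and Taxon E share a more recent common ancestor with each other than either does with Taxon K, so Taxon K is the least closely related of the three.

Taxon K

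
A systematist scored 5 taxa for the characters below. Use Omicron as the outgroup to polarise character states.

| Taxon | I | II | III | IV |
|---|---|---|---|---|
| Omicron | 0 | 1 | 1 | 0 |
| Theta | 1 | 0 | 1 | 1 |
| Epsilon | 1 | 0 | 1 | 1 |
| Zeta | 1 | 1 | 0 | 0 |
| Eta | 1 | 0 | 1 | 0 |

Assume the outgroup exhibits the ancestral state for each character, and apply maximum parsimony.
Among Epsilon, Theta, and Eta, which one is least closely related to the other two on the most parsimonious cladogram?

Character polarity is set by the outgroup: the derived state is whichever differs from the outgroup's state, so for II, III the derived state is '0', and for the remaining characters it is '1'.
I (derived state '1') is shared by all ingroup taxa — unites the whole ingroup.
II (derived state '0') is shared by Epsilon, Eta, and Theta — a synapomorphy uniting that clade.
III: derived state '0' in Zeta only — an autapomorphy, so it tells us nothing about relationships among taxa.
IV (derived state '1') is shared by Epsilon and Theta — a synapomorphy uniting that clade.
Most parsimonious ingroup topology: (((Theta,Epsilon),Eta),Zeta).
Epsilon and Theta share a more recent common ancestor with each other than either does with Eta, so Eta is the least closely related of the three.

Eta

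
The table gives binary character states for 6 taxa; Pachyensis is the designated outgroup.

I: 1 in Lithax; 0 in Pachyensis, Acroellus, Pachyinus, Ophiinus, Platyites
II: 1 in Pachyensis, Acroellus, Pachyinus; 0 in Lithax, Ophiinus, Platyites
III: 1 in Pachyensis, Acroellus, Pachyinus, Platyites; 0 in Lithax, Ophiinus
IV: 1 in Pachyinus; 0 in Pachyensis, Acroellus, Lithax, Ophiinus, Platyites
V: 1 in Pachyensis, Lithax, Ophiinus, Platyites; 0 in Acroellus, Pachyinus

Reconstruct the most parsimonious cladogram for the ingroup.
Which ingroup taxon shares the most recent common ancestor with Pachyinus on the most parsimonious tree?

Acroellus

Character polarity is set by the outgroup: the derived state is whichever differs from the outgroup's state, so for II, III, V the derived state is '0', and for the remaining characters it is '1'.
I: derived state '1' in Lithax only — an autapomorphy, so it tells us nothing about relationships among taxa.
II: derived state '0' in Lithax, Ophiinus, and Platyites only — synapomorphy for {Lithax, Ophiinus, Platyites}.
III: derived state '0' in Lithax and Ophiinus only — synapomorphy for {Lithax, Ophiinus}.
IV (derived state '1') is unique to Pachyinus (autapomorphy; uninformative for grouping).
Only Acroellus and Pachyinus show the derived state '0' for V, supporting them as a clade.
Most parsimonious ingroup topology: ((Acroellus,Pachyinus),((Lithax,Ophiinus),Platyites)).
Pachyinus and Acroellus form a cherry on this tree, so they are sister taxa.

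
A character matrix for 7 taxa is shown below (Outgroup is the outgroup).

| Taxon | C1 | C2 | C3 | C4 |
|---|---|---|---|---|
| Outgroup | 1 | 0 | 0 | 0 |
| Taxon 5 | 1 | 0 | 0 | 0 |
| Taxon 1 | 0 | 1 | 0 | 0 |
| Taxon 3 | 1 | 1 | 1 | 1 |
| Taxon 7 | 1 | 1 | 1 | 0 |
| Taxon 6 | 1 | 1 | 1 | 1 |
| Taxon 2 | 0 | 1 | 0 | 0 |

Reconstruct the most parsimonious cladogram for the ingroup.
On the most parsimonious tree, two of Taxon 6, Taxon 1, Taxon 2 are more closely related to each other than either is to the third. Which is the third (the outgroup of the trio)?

Character polarity is set by the outgroup: the derived state is whichever differs from the outgroup's state, so for C1 the derived state is '0', and for the remaining characters it is '1'.
C1 (derived state '0') is shared by Taxon 1 and Taxon 2 — a synapomorphy uniting that clade.
C2: derived state '1' in Taxon 1, Taxon 2, Taxon 3, Taxon 6, and Taxon 7 only — synapomorphy for {Taxon 1, Taxon 2, Taxon 3, Taxon 6, Taxon 7}.
Only Taxon 3, Taxon 6, and Taxon 7 show the derived state '1' for C3, supporting them as a clade.
C4: derived state '1' in Taxon 3 and Taxon 6 only — synapomorphy for {Taxon 3, Taxon 6}.
Most parsimonious ingroup topology: (Taxon 5,(((Taxon 3,Taxon 6),Taxon 7),(Taxon 1,Taxon 2))).
Taxon 2 and Taxon 1 share a more recent common ancestor with each other than either does with Taxon 6, so Taxon 6 is the least closely related of the three.

Taxon 6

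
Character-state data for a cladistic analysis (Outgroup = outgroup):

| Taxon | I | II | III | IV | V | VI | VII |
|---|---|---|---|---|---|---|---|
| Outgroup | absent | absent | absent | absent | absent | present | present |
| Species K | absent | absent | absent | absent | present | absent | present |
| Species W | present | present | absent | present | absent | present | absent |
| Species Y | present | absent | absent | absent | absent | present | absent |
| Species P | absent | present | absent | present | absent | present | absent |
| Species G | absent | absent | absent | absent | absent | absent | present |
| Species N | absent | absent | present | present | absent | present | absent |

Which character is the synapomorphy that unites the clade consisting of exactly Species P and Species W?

II

Character polarity is set by the outgroup: the derived state is whichever differs from the outgroup's state, so for VI, VII the derived state is 'absent', and for the remaining characters it is 'present'.
I groups Species W and Species Y, which is incompatible with the clades supported by the remaining characters; treating it as convergent (homoplasy) costs fewer steps than any alternative tree.
Only Species P and Species W show the derived state 'present' for II, supporting them as a clade.
III: derived state 'present' in Species N only — an autapomorphy, so it tells us nothing about relationships among taxa.
IV (derived state 'present') is shared by Species N, Species P, and Species W — a synapomorphy uniting that clade.
V: derived state 'present' in Species K only — an autapomorphy, so it tells us nothing about relationships among taxa.
VI: derived state 'absent' in Species G and Species K only — synapomorphy for {Species G, Species K}.
VII: derived state 'absent' in Species N, Species P, Species W, and Species Y only — synapomorphy for {Species N, Species P, Species W, Species Y}.
Most parsimonious ingroup topology: (((Species N,(Species W,Species P)),Species Y),(Species K,Species G)).
The clade {Species P, Species W} is supported by II: its derived state 'present' occurs in exactly those taxa and in no other taxon (including the outgroup).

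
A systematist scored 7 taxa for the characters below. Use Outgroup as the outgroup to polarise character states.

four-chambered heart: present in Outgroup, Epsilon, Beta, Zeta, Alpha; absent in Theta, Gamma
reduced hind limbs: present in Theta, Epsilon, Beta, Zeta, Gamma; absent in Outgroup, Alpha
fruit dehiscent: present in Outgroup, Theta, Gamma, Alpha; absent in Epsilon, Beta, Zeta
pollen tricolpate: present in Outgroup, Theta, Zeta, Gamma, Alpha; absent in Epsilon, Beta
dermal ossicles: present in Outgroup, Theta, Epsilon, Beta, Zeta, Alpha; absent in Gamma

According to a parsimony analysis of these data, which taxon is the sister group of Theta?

Gamma

Character polarity is set by the outgroup: the derived state is whichever differs from the outgroup's state, so for four-chambered heart, fruit dehiscent, pollen tricolpate, dermal ossicles the derived state is 'absent', and for the remaining characters it is 'present'.
four-chambered heart (derived state 'absent') is shared by Gamma and Theta — a synapomorphy uniting that clade.
reduced hind limbs (derived state 'present') is shared by Beta, Epsilon, Gamma, Theta, and Zeta — a synapomorphy uniting that clade.
fruit dehiscent: derived state 'absent' in Beta, Epsilon, and Zeta only — synapomorphy for {Beta, Epsilon, Zeta}.
Only Beta and Epsilon show the derived state 'absent' for pollen tricolpate, supporting them as a clade.
dermal ossicles: derived state 'absent' in Gamma only — an autapomorphy, so it tells us nothing about relationships among taxa.
Most parsimonious ingroup topology: (((Theta,Gamma),((Epsilon,Beta),Zeta)),Alpha).
Theta and Gamma form a cherry on this tree, so they are sister taxa.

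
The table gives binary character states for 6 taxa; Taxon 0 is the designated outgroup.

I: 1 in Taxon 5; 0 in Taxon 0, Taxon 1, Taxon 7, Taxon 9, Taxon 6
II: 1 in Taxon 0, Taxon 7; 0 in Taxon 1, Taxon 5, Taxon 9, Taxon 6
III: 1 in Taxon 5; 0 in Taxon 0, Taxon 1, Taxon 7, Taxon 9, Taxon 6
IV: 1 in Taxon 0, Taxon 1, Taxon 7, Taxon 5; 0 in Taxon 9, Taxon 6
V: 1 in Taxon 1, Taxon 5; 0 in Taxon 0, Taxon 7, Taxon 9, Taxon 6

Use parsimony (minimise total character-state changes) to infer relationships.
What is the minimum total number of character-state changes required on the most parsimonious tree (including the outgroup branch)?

5

Character polarity is set by the outgroup: the derived state is whichever differs from the outgroup's state, so for II, IV the derived state is '0', and for the remaining characters it is '1'.
I (derived state '1') is unique to Taxon 5 (autapomorphy; uninformative for grouping).
II: derived state '0' in Taxon 1, Taxon 5, Taxon 6, and Taxon 9 only — synapomorphy for {Taxon 1, Taxon 5, Taxon 6, Taxon 9}.
III (derived state '1') is unique to Taxon 5 (autapomorphy; uninformative for grouping).
IV: derived state '0' in Taxon 6 and Taxon 9 only — synapomorphy for {Taxon 6, Taxon 9}.
V (derived state '1') is shared by Taxon 1 and Taxon 5 — a synapomorphy uniting that clade.
Most parsimonious ingroup topology: (((Taxon 1,Taxon 5),(Taxon 9,Taxon 6)),Taxon 7).
Changes per character on this tree: I: 1; II: 1; III: 1; IV: 1; V: 1.
Total = 5.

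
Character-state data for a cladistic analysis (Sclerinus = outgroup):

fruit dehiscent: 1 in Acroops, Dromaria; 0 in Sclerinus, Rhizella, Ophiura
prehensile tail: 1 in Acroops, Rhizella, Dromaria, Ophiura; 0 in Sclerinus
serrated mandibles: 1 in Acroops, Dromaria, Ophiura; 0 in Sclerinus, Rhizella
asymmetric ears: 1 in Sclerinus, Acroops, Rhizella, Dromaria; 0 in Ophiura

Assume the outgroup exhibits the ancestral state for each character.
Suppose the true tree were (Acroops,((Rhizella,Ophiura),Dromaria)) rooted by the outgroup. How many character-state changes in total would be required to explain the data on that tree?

Map each character onto (Acroops,((Rhizella,Ophiura),Dromaria)) (rooted by Sclerinus) and count the minimum state changes it requires (Fitch parsimony):
fruit dehiscent: 2; prehensile tail: 1; serrated mandibles: 2; asymmetric ears: 1.
Total tree length = 6.

6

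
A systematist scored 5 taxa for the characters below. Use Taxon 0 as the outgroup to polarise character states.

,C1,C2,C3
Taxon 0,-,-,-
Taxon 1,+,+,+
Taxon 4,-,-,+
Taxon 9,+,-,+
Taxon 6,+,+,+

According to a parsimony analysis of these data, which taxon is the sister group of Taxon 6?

The outgroup has state '-' for every character, so '+' is the derived state throughout.
C1 (derived state '+') is shared by Taxon 1, Taxon 6, and Taxon 9 — a synapomorphy uniting that clade.
C2 (derived state '+') is shared by Taxon 1 and Taxon 6 — a synapomorphy uniting that clade.
All ingroup taxa share the derived state '+' for C3; it defines the ingroup but does not resolve relationships within it.
Most parsimonious ingroup topology: (((Taxon 1,Taxon 6),Taxon 9),Taxon 4).
Taxon 6 and Taxon 1 form a cherry on this tree, so they are sister taxa.

Taxon 1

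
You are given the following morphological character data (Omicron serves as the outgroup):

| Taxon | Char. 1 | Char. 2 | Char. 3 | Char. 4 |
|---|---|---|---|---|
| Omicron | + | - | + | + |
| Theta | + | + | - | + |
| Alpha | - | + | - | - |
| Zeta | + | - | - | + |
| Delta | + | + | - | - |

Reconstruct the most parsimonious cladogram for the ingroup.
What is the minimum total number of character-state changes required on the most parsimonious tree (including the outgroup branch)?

Character polarity is set by the outgroup: the derived state is whichever differs from the outgroup's state, so for Char. 1, Char. 3, Char. 4 the derived state is '-', and for the remaining characters it is '+'.
Char. 1: derived state '-' in Alpha only — an autapomorphy, so it tells us nothing about relationships among taxa.
Only Alpha, Delta, and Theta show the derived state '+' for Char. 2, supporting them as a clade.
All ingroup taxa share the derived state '-' for Char. 3; it defines the ingroup but does not resolve relationships within it.
Char. 4 (derived state '-') is shared by Alpha and Delta — a synapomorphy uniting that clade.
Most parsimonious ingroup topology: ((Theta,(Alpha,Delta)),Zeta).
Changes per character on this tree: Char. 1: 1; Char. 2: 1; Char. 3: 1; Char. 4: 1.
Total = 4.

4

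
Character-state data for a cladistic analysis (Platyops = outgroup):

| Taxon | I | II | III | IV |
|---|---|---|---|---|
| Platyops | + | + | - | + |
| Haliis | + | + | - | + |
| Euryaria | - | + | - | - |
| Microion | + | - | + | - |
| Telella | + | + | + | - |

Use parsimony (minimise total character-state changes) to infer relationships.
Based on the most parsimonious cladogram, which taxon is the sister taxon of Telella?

Microion

Character polarity is set by the outgroup: the derived state is whichever differs from the outgroup's state, so for I, II, IV the derived state is '-', and for the remaining characters it is '+'.
I (derived state '-') is unique to Euryaria (autapomorphy; uninformative for grouping).
II: derived state '-' in Microion only — an autapomorphy, so it tells us nothing about relationships among taxa.
III: derived state '+' in Microion and Telella only — synapomorphy for {Microion, Telella}.
Only Euryaria, Microion, and Telella show the derived state '-' for IV, supporting them as a clade.
Most parsimonious ingroup topology: (Haliis,(Euryaria,(Microion,Telella))).
Telella and Microion form a cherry on this tree, so they are sister taxa.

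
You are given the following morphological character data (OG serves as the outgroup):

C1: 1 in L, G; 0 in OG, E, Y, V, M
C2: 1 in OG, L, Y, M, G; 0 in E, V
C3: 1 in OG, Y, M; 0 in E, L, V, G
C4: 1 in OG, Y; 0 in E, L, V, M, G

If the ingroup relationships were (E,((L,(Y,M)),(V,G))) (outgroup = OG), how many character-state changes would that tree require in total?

8

Map each character onto (E,((L,(Y,M)),(V,G))) (rooted by OG) and count the minimum state changes it requires (Fitch parsimony):
C1: 2; C2: 2; C3: 2; C4: 2.
Total tree length = 8.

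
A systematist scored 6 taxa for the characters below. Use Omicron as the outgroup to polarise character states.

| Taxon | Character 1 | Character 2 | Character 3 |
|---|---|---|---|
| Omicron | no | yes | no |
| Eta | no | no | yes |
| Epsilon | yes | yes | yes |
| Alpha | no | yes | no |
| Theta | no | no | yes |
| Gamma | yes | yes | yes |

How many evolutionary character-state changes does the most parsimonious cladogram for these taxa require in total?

3

Character polarity is set by the outgroup: the derived state is whichever differs from the outgroup's state, so for Character 2 the derived state is 'no', and for the remaining characters it is 'yes'.
Only Epsilon and Gamma show the derived state 'yes' for Character 1, supporting them as a clade.
Character 2: derived state 'no' in Eta and Theta only — synapomorphy for {Eta, Theta}.
Character 3: derived state 'yes' in Epsilon, Eta, Gamma, and Theta only — synapomorphy for {Epsilon, Eta, Gamma, Theta}.
Most parsimonious ingroup topology: (((Eta,Theta),(Epsilon,Gamma)),Alpha).
Changes per character on this tree: Character 1: 1; Character 2: 1; Character 3: 1.
Total = 3.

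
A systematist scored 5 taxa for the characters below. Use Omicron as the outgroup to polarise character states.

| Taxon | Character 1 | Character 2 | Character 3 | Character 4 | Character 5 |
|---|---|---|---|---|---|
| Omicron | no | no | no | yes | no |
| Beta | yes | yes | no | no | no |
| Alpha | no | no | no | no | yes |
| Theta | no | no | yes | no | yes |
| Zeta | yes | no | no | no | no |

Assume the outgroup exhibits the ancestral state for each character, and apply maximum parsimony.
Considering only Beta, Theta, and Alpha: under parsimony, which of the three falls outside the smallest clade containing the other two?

Beta

Character polarity is set by the outgroup: the derived state is whichever differs from the outgroup's state, so for Character 4 the derived state is 'no', and for the remaining characters it is 'yes'.
Character 1: derived state 'yes' in Beta and Zeta only — synapomorphy for {Beta, Zeta}.
Character 2 (derived state 'yes') is unique to Beta (autapomorphy; uninformative for grouping).
Character 3: derived state 'yes' in Theta only — an autapomorphy, so it tells us nothing about relationships among taxa.
All ingroup taxa share the derived state 'no' for Character 4; it defines the ingroup but does not resolve relationships within it.
Only Alpha and Theta show the derived state 'yes' for Character 5, supporting them as a clade.
Most parsimonious ingroup topology: ((Beta,Zeta),(Alpha,Theta)).
Alpha and Theta share a more recent common ancestor with each other than either does with Beta, so Beta is the least closely related of the three.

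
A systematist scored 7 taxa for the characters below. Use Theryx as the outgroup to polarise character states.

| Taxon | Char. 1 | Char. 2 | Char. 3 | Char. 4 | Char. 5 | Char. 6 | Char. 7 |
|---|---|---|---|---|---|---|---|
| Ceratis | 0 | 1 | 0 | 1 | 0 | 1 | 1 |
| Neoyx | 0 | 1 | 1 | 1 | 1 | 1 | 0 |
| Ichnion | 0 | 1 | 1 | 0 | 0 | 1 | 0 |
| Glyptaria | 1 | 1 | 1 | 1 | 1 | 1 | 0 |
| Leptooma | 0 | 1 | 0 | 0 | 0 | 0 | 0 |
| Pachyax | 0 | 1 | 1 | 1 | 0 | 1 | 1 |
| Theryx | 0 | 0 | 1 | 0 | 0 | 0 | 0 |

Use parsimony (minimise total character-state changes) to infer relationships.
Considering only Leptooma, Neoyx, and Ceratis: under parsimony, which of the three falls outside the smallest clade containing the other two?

Character polarity is set by the outgroup: the derived state is whichever differs from the outgroup's state, so for Char. 3 the derived state is '0', and for the remaining characters it is '1'.
Char. 1: derived state '1' in Glyptaria only — an autapomorphy, so it tells us nothing about relationships among taxa.
Char. 2 (derived state '1') is shared by all ingroup taxa — unites the whole ingroup.
Char. 3 (state '0') occurs in Ceratis and Leptooma but conflicts with the nesting implied by the other characters — most parsimoniously interpreted as homoplasy.
Char. 4: derived state '1' in Ceratis, Glyptaria, Neoyx, and Pachyax only — synapomorphy for {Ceratis, Glyptaria, Neoyx, Pachyax}.
Only Glyptaria and Neoyx show the derived state '1' for Char. 5, supporting them as a clade.
Char. 6 (derived state '1') is shared by Ceratis, Glyptaria, Ichnion, Neoyx, and Pachyax — a synapomorphy uniting that clade.
Char. 7 (derived state '1') is shared by Ceratis and Pachyax — a synapomorphy uniting that clade.
Most parsimonious ingroup topology: (Leptooma,(((Neoyx,Glyptaria),(Pachyax,Ceratis)),Ichnion)).
Ceratis and Neoyx share a more recent common ancestor with each other than either does with Leptooma, so Leptooma is the least closely related of the three.

Leptooma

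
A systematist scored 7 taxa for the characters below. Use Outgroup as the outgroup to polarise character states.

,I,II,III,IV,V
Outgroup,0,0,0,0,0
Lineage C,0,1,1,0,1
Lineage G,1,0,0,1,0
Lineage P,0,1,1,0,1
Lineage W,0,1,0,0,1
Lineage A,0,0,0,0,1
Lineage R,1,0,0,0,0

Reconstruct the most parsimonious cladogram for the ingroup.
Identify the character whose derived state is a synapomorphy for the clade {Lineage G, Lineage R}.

I

The outgroup has state '0' for every character, so '1' is the derived state throughout.
Only Lineage G and Lineage R show the derived state '1' for I, supporting them as a clade.
II (derived state '1') is shared by Lineage C, Lineage P, and Lineage W — a synapomorphy uniting that clade.
Only Lineage C and Lineage P show the derived state '1' for III, supporting them as a clade.
IV: derived state '1' in Lineage G only — an autapomorphy, so it tells us nothing about relationships among taxa.
V: derived state '1' in Lineage A, Lineage C, Lineage P, and Lineage W only — synapomorphy for {Lineage A, Lineage C, Lineage P, Lineage W}.
Most parsimonious ingroup topology: ((((Lineage C,Lineage P),Lineage W),Lineage A),(Lineage G,Lineage R)).
The clade {Lineage G, Lineage R} is supported by I: its derived state '1' occurs in exactly those taxa and in no other taxon (including the outgroup).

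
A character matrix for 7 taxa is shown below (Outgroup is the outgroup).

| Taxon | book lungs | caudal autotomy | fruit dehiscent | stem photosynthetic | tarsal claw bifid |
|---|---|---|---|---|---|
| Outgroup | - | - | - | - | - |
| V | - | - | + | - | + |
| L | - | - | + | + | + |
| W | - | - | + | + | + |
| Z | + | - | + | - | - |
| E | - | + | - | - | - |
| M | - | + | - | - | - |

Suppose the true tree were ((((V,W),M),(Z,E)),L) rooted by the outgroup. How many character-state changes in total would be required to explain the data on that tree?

10

Map each character onto ((((V,W),M),(Z,E)),L) (rooted by Outgroup) and count the minimum state changes it requires (Fitch parsimony):
book lungs: 1; caudal autotomy: 2; fruit dehiscent: 3; stem photosynthetic: 2; tarsal claw bifid: 2.
Total tree length = 10.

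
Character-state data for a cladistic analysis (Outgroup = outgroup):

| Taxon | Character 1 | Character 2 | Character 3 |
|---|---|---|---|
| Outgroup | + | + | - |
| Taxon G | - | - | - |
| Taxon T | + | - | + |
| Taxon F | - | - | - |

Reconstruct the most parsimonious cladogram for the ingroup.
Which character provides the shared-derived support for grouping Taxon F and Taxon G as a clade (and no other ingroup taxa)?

Character polarity is set by the outgroup: the derived state is whichever differs from the outgroup's state, so for Character 1, Character 2 the derived state is '-', and for the remaining characters it is '+'.
Character 1: derived state '-' in Taxon F and Taxon G only — synapomorphy for {Taxon F, Taxon G}.
All ingroup taxa share the derived state '-' for Character 2; it defines the ingroup but does not resolve relationships within it.
Character 3: derived state '+' in Taxon T only — an autapomorphy, so it tells us nothing about relationships among taxa.
Most parsimonious ingroup topology: ((Taxon G,Taxon F),Taxon T).
The clade {Taxon F, Taxon G} is supported by Character 1: its derived state '-' occurs in exactly those taxa and in no other taxon (including the outgroup).

Character 1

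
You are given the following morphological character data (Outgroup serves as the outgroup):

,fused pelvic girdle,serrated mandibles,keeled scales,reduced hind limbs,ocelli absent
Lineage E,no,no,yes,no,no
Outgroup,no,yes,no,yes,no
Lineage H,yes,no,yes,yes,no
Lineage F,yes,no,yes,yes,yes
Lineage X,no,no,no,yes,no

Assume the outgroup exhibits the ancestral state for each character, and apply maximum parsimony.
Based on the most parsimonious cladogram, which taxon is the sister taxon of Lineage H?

Character polarity is set by the outgroup: the derived state is whichever differs from the outgroup's state, so for serrated mandibles, reduced hind limbs the derived state is 'no', and for the remaining characters it is 'yes'.
Only Lineage F and Lineage H show the derived state 'yes' for fused pelvic girdle, supporting them as a clade.
serrated mandibles (derived state 'no') is shared by all ingroup taxa — unites the whole ingroup.
keeled scales (derived state 'yes') is shared by Lineage E, Lineage F, and Lineage H — a synapomorphy uniting that clade.
reduced hind limbs: derived state 'no' in Lineage E only — an autapomorphy, so it tells us nothing about relationships among taxa.
ocelli absent: derived state 'yes' in Lineage F only — an autapomorphy, so it tells us nothing about relationships among taxa.
Most parsimonious ingroup topology: ((Lineage E,(Lineage H,Lineage F)),Lineage X).
Lineage H and Lineage F form a cherry on this tree, so they are sister taxa.

Lineage F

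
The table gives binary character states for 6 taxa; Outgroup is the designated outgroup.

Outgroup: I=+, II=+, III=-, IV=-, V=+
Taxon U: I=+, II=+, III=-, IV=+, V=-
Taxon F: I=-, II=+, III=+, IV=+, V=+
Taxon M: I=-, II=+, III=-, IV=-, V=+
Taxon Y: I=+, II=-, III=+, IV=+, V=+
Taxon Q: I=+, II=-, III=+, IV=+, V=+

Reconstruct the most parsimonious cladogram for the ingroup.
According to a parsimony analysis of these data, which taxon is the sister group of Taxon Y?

Taxon Q

Character polarity is set by the outgroup: the derived state is whichever differs from the outgroup's state, so for I, II, V the derived state is '-', and for the remaining characters it is '+'.
I (state '-') occurs in Taxon F and Taxon M but conflicts with the nesting implied by the other characters — most parsimoniously interpreted as homoplasy.
II: derived state '-' in Taxon Q and Taxon Y only — synapomorphy for {Taxon Q, Taxon Y}.
III (derived state '+') is shared by Taxon F, Taxon Q, and Taxon Y — a synapomorphy uniting that clade.
IV (derived state '+') is shared by Taxon F, Taxon Q, Taxon U, and Taxon Y — a synapomorphy uniting that clade.
V (derived state '-') is unique to Taxon U (autapomorphy; uninformative for grouping).
Most parsimonious ingroup topology: ((Taxon U,(Taxon F,(Taxon Y,Taxon Q))),Taxon M).
Taxon Y and Taxon Q form a cherry on this tree, so they are sister taxa.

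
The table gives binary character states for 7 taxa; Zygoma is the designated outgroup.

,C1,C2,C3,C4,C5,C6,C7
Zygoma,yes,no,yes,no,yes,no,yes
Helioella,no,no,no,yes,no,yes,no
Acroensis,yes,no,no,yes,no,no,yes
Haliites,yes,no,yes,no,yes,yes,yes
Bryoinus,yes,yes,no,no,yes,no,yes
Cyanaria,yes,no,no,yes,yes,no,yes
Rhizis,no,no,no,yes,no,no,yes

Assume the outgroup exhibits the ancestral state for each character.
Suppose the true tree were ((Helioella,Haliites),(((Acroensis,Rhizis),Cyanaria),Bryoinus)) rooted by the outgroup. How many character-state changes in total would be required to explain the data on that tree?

11

Map each character onto ((Helioella,Haliites),(((Acroensis,Rhizis),Cyanaria),Bryoinus)) (rooted by Zygoma) and count the minimum state changes it requires (Fitch parsimony):
C1: 2; C2: 1; C3: 2; C4: 2; C5: 2; C6: 1; C7: 1.
Total tree length = 11.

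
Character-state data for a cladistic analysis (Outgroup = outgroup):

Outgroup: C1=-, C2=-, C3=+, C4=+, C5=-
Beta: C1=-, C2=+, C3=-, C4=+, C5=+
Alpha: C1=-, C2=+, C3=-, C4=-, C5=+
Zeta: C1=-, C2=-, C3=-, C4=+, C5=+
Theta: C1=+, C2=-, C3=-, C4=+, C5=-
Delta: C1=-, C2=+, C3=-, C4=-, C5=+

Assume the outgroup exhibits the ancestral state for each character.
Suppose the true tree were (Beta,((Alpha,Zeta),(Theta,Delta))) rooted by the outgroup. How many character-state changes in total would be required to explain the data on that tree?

Map each character onto (Beta,((Alpha,Zeta),(Theta,Delta))) (rooted by Outgroup) and count the minimum state changes it requires (Fitch parsimony):
C1: 1; C2: 3; C3: 1; C4: 2; C5: 2.
Total tree length = 9.

9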